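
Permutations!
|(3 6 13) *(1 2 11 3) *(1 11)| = |(1 2)(3 6 13 11)| = 4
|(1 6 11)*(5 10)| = |(1 6 11)(5 10)| = 6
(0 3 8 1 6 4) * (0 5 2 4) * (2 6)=(0 3 8 1 2 4 5 6)=[3, 2, 4, 8, 5, 6, 0, 7, 1]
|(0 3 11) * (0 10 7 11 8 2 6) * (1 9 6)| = 21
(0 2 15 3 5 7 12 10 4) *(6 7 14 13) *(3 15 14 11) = (15)(0 2 14 13 6 7 12 10 4)(3 5 11) = [2, 1, 14, 5, 0, 11, 7, 12, 8, 9, 4, 3, 10, 6, 13, 15]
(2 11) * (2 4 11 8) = (2 8)(4 11) = [0, 1, 8, 3, 11, 5, 6, 7, 2, 9, 10, 4]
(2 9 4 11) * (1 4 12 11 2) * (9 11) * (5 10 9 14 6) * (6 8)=[0, 4, 11, 3, 2, 10, 5, 7, 6, 12, 9, 1, 14, 13, 8]=(1 4 2 11)(5 10 9 12 14 8 6)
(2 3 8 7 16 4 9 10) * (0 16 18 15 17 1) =(0 16 4 9 10 2 3 8 7 18 15 17 1) =[16, 0, 3, 8, 9, 5, 6, 18, 7, 10, 2, 11, 12, 13, 14, 17, 4, 1, 15]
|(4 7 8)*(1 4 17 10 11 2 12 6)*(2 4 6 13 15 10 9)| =|(1 6)(2 12 13 15 10 11 4 7 8 17 9)| =22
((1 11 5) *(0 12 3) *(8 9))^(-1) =(0 3 12)(1 5 11)(8 9) =[3, 5, 2, 12, 4, 11, 6, 7, 9, 8, 10, 1, 0]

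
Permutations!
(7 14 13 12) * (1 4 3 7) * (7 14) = (1 4 3 14 13 12) = [0, 4, 2, 14, 3, 5, 6, 7, 8, 9, 10, 11, 1, 12, 13]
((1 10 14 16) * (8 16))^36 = (1 10 14 8 16) = [0, 10, 2, 3, 4, 5, 6, 7, 16, 9, 14, 11, 12, 13, 8, 15, 1]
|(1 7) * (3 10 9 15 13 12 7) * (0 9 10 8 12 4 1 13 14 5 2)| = 42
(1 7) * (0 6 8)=(0 6 8)(1 7)=[6, 7, 2, 3, 4, 5, 8, 1, 0]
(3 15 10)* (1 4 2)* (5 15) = (1 4 2)(3 5 15 10) = [0, 4, 1, 5, 2, 15, 6, 7, 8, 9, 3, 11, 12, 13, 14, 10]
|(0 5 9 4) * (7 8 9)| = |(0 5 7 8 9 4)| = 6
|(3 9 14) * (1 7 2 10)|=12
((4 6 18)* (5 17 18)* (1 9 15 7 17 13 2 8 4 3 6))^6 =(1 3 4 18 8 17 2 7 13 15 5 9 6) =[0, 3, 7, 4, 18, 9, 1, 13, 17, 6, 10, 11, 12, 15, 14, 5, 16, 2, 8]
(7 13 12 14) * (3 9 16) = [0, 1, 2, 9, 4, 5, 6, 13, 8, 16, 10, 11, 14, 12, 7, 15, 3] = (3 9 16)(7 13 12 14)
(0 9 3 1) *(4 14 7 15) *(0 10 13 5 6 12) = (0 9 3 1 10 13 5 6 12)(4 14 7 15) = [9, 10, 2, 1, 14, 6, 12, 15, 8, 3, 13, 11, 0, 5, 7, 4]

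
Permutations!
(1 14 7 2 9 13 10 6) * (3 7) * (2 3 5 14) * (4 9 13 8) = (1 2 13 10 6)(3 7)(4 9 8)(5 14) = [0, 2, 13, 7, 9, 14, 1, 3, 4, 8, 6, 11, 12, 10, 5]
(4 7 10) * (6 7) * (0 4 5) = (0 4 6 7 10 5) = [4, 1, 2, 3, 6, 0, 7, 10, 8, 9, 5]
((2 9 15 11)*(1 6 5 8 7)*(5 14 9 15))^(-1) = (1 7 8 5 9 14 6)(2 11 15) = [0, 7, 11, 3, 4, 9, 1, 8, 5, 14, 10, 15, 12, 13, 6, 2]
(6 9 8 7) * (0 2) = (0 2)(6 9 8 7) = [2, 1, 0, 3, 4, 5, 9, 6, 7, 8]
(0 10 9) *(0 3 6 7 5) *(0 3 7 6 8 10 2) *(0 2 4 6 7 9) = [4, 1, 2, 8, 6, 3, 7, 5, 10, 9, 0] = (0 4 6 7 5 3 8 10)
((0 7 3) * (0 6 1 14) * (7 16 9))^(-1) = (0 14 1 6 3 7 9 16) = [14, 6, 2, 7, 4, 5, 3, 9, 8, 16, 10, 11, 12, 13, 1, 15, 0]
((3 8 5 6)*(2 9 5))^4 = (2 3 5)(6 9 8) = [0, 1, 3, 5, 4, 2, 9, 7, 6, 8]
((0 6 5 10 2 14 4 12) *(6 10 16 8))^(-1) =(0 12 4 14 2 10)(5 6 8 16) =[12, 1, 10, 3, 14, 6, 8, 7, 16, 9, 0, 11, 4, 13, 2, 15, 5]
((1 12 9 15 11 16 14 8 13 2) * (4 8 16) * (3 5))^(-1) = (1 2 13 8 4 11 15 9 12)(3 5)(14 16) = [0, 2, 13, 5, 11, 3, 6, 7, 4, 12, 10, 15, 1, 8, 16, 9, 14]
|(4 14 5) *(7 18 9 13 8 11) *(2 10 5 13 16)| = 12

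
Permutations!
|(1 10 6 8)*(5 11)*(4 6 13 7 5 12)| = |(1 10 13 7 5 11 12 4 6 8)| = 10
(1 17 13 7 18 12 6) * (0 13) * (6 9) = (0 13 7 18 12 9 6 1 17) = [13, 17, 2, 3, 4, 5, 1, 18, 8, 6, 10, 11, 9, 7, 14, 15, 16, 0, 12]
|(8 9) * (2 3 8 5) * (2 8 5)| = 5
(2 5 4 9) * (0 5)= (0 5 4 9 2)= [5, 1, 0, 3, 9, 4, 6, 7, 8, 2]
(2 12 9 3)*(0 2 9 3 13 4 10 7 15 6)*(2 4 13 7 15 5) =(0 4 10 15 6)(2 12 3 9 7 5) =[4, 1, 12, 9, 10, 2, 0, 5, 8, 7, 15, 11, 3, 13, 14, 6]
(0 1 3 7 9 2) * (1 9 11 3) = (0 9 2)(3 7 11) = [9, 1, 0, 7, 4, 5, 6, 11, 8, 2, 10, 3]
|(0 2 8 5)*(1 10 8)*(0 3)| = |(0 2 1 10 8 5 3)| = 7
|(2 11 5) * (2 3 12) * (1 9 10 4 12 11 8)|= 21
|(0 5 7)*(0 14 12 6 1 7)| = |(0 5)(1 7 14 12 6)| = 10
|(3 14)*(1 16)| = 2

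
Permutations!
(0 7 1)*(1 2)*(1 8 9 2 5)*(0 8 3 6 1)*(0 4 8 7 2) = (0 2 3 6 1 7 5 4 8 9) = [2, 7, 3, 6, 8, 4, 1, 5, 9, 0]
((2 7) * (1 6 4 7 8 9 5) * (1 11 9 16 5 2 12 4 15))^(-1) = (1 15 6)(2 9 11 5 16 8)(4 12 7) = [0, 15, 9, 3, 12, 16, 1, 4, 2, 11, 10, 5, 7, 13, 14, 6, 8]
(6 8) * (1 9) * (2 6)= (1 9)(2 6 8)= [0, 9, 6, 3, 4, 5, 8, 7, 2, 1]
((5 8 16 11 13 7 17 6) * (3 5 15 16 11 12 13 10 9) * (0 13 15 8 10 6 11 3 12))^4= [11, 1, 2, 12, 4, 15, 10, 8, 9, 0, 16, 5, 13, 6, 14, 7, 17, 3]= (0 11 5 15 7 8 9)(3 12 13 6 10 16 17)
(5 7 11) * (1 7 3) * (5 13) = [0, 7, 2, 1, 4, 3, 6, 11, 8, 9, 10, 13, 12, 5] = (1 7 11 13 5 3)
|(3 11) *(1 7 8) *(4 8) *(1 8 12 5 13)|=6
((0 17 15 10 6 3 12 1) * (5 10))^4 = (0 10 1 5 12 15 3 17 6) = [10, 5, 2, 17, 4, 12, 0, 7, 8, 9, 1, 11, 15, 13, 14, 3, 16, 6]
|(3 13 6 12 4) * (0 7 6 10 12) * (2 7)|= |(0 2 7 6)(3 13 10 12 4)|= 20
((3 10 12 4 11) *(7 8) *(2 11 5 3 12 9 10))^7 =(2 11 12 4 5 3)(7 8)(9 10) =[0, 1, 11, 2, 5, 3, 6, 8, 7, 10, 9, 12, 4]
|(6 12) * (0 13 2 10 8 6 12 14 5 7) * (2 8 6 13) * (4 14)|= |(0 2 10 6 4 14 5 7)(8 13)|= 8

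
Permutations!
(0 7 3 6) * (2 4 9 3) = (0 7 2 4 9 3 6) = [7, 1, 4, 6, 9, 5, 0, 2, 8, 3]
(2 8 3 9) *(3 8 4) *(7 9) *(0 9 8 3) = (0 9 2 4)(3 7 8) = [9, 1, 4, 7, 0, 5, 6, 8, 3, 2]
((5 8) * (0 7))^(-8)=[0, 1, 2, 3, 4, 5, 6, 7, 8]=(8)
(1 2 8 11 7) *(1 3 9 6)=[0, 2, 8, 9, 4, 5, 1, 3, 11, 6, 10, 7]=(1 2 8 11 7 3 9 6)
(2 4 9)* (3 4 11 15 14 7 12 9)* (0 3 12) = (0 3 4 12 9 2 11 15 14 7) = [3, 1, 11, 4, 12, 5, 6, 0, 8, 2, 10, 15, 9, 13, 7, 14]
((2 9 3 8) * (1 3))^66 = [0, 3, 9, 8, 4, 5, 6, 7, 2, 1] = (1 3 8 2 9)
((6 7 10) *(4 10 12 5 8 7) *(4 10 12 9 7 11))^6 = (4 12 5 8 11) = [0, 1, 2, 3, 12, 8, 6, 7, 11, 9, 10, 4, 5]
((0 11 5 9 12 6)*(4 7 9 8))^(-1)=(0 6 12 9 7 4 8 5 11)=[6, 1, 2, 3, 8, 11, 12, 4, 5, 7, 10, 0, 9]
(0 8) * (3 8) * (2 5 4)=(0 3 8)(2 5 4)=[3, 1, 5, 8, 2, 4, 6, 7, 0]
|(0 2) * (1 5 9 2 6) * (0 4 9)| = 12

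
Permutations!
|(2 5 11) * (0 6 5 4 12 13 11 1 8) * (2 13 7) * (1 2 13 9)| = |(0 6 5 2 4 12 7 13 11 9 1 8)| = 12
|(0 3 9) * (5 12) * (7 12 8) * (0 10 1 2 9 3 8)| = 20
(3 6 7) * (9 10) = (3 6 7)(9 10) = [0, 1, 2, 6, 4, 5, 7, 3, 8, 10, 9]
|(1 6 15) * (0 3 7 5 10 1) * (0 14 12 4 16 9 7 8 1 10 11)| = |(0 3 8 1 6 15 14 12 4 16 9 7 5 11)| = 14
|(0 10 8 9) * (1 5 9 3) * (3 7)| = |(0 10 8 7 3 1 5 9)| = 8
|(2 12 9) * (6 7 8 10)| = 12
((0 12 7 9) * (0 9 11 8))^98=[11, 1, 2, 3, 4, 5, 6, 0, 7, 9, 10, 12, 8]=(0 11 12 8 7)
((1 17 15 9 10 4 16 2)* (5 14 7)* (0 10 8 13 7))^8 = (0 9 4 13 2 5 17)(1 14 15 10 8 16 7) = [9, 14, 5, 3, 13, 17, 6, 1, 16, 4, 8, 11, 12, 2, 15, 10, 7, 0]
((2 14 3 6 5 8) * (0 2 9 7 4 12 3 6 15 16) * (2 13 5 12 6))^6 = (0 4)(3 8)(5 12)(6 13)(7 16)(9 15) = [4, 1, 2, 8, 0, 12, 13, 16, 3, 15, 10, 11, 5, 6, 14, 9, 7]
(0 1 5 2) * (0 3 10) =(0 1 5 2 3 10) =[1, 5, 3, 10, 4, 2, 6, 7, 8, 9, 0]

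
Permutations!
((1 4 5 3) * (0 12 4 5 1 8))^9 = (0 4 5 8 12 1 3) = [4, 3, 2, 0, 5, 8, 6, 7, 12, 9, 10, 11, 1]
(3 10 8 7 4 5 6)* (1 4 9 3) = (1 4 5 6)(3 10 8 7 9) = [0, 4, 2, 10, 5, 6, 1, 9, 7, 3, 8]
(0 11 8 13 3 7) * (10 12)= (0 11 8 13 3 7)(10 12)= [11, 1, 2, 7, 4, 5, 6, 0, 13, 9, 12, 8, 10, 3]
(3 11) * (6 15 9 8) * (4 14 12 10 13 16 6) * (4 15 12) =(3 11)(4 14)(6 12 10 13 16)(8 15 9) =[0, 1, 2, 11, 14, 5, 12, 7, 15, 8, 13, 3, 10, 16, 4, 9, 6]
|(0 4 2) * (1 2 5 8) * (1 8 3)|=6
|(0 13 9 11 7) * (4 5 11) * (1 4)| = |(0 13 9 1 4 5 11 7)| = 8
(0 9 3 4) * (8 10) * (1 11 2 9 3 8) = (0 3 4)(1 11 2 9 8 10) = [3, 11, 9, 4, 0, 5, 6, 7, 10, 8, 1, 2]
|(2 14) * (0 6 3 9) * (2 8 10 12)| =|(0 6 3 9)(2 14 8 10 12)| =20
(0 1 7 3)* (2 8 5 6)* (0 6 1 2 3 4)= (0 2 8 5 1 7 4)(3 6)= [2, 7, 8, 6, 0, 1, 3, 4, 5]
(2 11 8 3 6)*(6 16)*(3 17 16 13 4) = [0, 1, 11, 13, 3, 5, 2, 7, 17, 9, 10, 8, 12, 4, 14, 15, 6, 16] = (2 11 8 17 16 6)(3 13 4)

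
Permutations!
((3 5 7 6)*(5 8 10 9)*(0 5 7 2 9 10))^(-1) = (10)(0 8 3 6 7 9 2 5) = [8, 1, 5, 6, 4, 0, 7, 9, 3, 2, 10]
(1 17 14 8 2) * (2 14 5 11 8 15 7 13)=(1 17 5 11 8 14 15 7 13 2)=[0, 17, 1, 3, 4, 11, 6, 13, 14, 9, 10, 8, 12, 2, 15, 7, 16, 5]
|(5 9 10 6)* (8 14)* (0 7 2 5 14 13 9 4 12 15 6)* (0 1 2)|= |(0 7)(1 2 5 4 12 15 6 14 8 13 9 10)|= 12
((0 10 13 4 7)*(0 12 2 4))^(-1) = (0 13 10)(2 12 7 4) = [13, 1, 12, 3, 2, 5, 6, 4, 8, 9, 0, 11, 7, 10]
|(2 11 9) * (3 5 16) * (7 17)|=|(2 11 9)(3 5 16)(7 17)|=6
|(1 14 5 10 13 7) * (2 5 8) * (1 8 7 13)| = 7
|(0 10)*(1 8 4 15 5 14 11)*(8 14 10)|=|(0 8 4 15 5 10)(1 14 11)|=6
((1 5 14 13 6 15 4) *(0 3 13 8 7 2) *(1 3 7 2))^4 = [14, 2, 5, 4, 15, 0, 13, 8, 1, 9, 10, 11, 12, 3, 7, 6] = (0 14 7 8 1 2 5)(3 4 15 6 13)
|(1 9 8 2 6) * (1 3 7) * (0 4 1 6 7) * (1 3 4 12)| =|(0 12 1 9 8 2 7 6 4 3)| =10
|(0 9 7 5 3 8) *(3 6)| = |(0 9 7 5 6 3 8)| = 7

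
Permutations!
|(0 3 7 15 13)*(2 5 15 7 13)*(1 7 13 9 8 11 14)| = |(0 3 9 8 11 14 1 7 13)(2 5 15)| = 9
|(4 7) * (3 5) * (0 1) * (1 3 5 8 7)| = |(0 3 8 7 4 1)| = 6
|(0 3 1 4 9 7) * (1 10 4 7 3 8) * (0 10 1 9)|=8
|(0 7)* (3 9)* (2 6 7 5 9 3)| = |(0 5 9 2 6 7)| = 6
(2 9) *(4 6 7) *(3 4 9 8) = [0, 1, 8, 4, 6, 5, 7, 9, 3, 2] = (2 8 3 4 6 7 9)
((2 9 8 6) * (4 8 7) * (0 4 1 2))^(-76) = [0, 1, 2, 3, 4, 5, 6, 7, 8, 9] = (9)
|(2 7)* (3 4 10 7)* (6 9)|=10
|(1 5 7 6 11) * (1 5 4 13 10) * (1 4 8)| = 12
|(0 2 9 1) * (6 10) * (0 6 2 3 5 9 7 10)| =6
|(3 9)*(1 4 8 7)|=|(1 4 8 7)(3 9)|=4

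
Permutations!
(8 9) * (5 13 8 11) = [0, 1, 2, 3, 4, 13, 6, 7, 9, 11, 10, 5, 12, 8] = (5 13 8 9 11)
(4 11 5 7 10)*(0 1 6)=(0 1 6)(4 11 5 7 10)=[1, 6, 2, 3, 11, 7, 0, 10, 8, 9, 4, 5]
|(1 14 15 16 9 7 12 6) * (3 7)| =|(1 14 15 16 9 3 7 12 6)| =9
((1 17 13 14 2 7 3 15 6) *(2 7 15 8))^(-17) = (1 14 8 6 13 3 15 17 7 2) = [0, 14, 1, 15, 4, 5, 13, 2, 6, 9, 10, 11, 12, 3, 8, 17, 16, 7]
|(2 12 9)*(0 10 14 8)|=|(0 10 14 8)(2 12 9)|=12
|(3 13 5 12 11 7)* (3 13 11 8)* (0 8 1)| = 9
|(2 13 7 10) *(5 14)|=4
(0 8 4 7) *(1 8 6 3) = [6, 8, 2, 1, 7, 5, 3, 0, 4] = (0 6 3 1 8 4 7)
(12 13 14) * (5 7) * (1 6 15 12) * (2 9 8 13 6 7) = (1 7 5 2 9 8 13 14)(6 15 12) = [0, 7, 9, 3, 4, 2, 15, 5, 13, 8, 10, 11, 6, 14, 1, 12]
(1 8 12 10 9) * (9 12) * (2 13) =[0, 8, 13, 3, 4, 5, 6, 7, 9, 1, 12, 11, 10, 2] =(1 8 9)(2 13)(10 12)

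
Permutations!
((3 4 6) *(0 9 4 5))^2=(0 4 3)(5 9 6)=[4, 1, 2, 0, 3, 9, 5, 7, 8, 6]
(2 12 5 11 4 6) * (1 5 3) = (1 5 11 4 6 2 12 3) = [0, 5, 12, 1, 6, 11, 2, 7, 8, 9, 10, 4, 3]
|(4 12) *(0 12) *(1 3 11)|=|(0 12 4)(1 3 11)|=3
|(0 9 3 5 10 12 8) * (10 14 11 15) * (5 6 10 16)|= 35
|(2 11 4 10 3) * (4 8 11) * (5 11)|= 12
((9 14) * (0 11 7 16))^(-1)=(0 16 7 11)(9 14)=[16, 1, 2, 3, 4, 5, 6, 11, 8, 14, 10, 0, 12, 13, 9, 15, 7]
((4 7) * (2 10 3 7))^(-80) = [0, 1, 2, 3, 4, 5, 6, 7, 8, 9, 10] = (10)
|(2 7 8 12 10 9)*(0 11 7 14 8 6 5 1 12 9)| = |(0 11 7 6 5 1 12 10)(2 14 8 9)| = 8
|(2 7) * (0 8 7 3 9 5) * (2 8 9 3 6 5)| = |(0 9 2 6 5)(7 8)| = 10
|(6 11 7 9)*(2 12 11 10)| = |(2 12 11 7 9 6 10)| = 7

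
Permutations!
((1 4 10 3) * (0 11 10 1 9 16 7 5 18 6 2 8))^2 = (0 10 9 7 18 2)(3 16 5 6 8 11) = [10, 1, 0, 16, 4, 6, 8, 18, 11, 7, 9, 3, 12, 13, 14, 15, 5, 17, 2]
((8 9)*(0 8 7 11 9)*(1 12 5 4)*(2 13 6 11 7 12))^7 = (0 8)(1 5 9 6 2 4 12 11 13) = [8, 5, 4, 3, 12, 9, 2, 7, 0, 6, 10, 13, 11, 1]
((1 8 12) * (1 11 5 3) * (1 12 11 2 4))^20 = (1 3)(2 11)(4 5)(8 12) = [0, 3, 11, 1, 5, 4, 6, 7, 12, 9, 10, 2, 8]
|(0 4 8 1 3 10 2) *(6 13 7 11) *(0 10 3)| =|(0 4 8 1)(2 10)(6 13 7 11)| =4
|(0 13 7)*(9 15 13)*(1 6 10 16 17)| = |(0 9 15 13 7)(1 6 10 16 17)| = 5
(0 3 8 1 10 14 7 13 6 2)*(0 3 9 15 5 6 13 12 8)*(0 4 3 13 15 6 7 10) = [9, 0, 13, 4, 3, 7, 2, 12, 1, 6, 14, 11, 8, 15, 10, 5] = (0 9 6 2 13 15 5 7 12 8 1)(3 4)(10 14)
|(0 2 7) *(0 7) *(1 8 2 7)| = 5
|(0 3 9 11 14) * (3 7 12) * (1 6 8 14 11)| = |(0 7 12 3 9 1 6 8 14)| = 9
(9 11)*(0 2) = (0 2)(9 11) = [2, 1, 0, 3, 4, 5, 6, 7, 8, 11, 10, 9]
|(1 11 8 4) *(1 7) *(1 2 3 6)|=8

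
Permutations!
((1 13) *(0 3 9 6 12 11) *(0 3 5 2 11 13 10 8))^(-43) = (0 9 10 11 13 5 6 8 3 1 2 12) = [9, 2, 12, 1, 4, 6, 8, 7, 3, 10, 11, 13, 0, 5]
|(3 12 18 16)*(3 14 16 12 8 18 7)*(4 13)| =10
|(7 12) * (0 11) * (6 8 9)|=6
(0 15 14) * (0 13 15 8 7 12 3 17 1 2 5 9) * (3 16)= (0 8 7 12 16 3 17 1 2 5 9)(13 15 14)= [8, 2, 5, 17, 4, 9, 6, 12, 7, 0, 10, 11, 16, 15, 13, 14, 3, 1]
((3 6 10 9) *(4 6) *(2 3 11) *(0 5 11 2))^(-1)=(0 11 5)(2 9 10 6 4 3)=[11, 1, 9, 2, 3, 0, 4, 7, 8, 10, 6, 5]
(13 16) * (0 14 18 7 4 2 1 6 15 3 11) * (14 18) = (0 18 7 4 2 1 6 15 3 11)(13 16) = [18, 6, 1, 11, 2, 5, 15, 4, 8, 9, 10, 0, 12, 16, 14, 3, 13, 17, 7]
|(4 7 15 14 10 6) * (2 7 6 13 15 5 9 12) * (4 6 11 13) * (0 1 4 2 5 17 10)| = |(0 1 4 11 13 15 14)(2 7 17 10)(5 9 12)| = 84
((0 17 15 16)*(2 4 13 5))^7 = (0 16 15 17)(2 5 13 4) = [16, 1, 5, 3, 2, 13, 6, 7, 8, 9, 10, 11, 12, 4, 14, 17, 15, 0]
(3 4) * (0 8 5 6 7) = (0 8 5 6 7)(3 4) = [8, 1, 2, 4, 3, 6, 7, 0, 5]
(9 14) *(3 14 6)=(3 14 9 6)=[0, 1, 2, 14, 4, 5, 3, 7, 8, 6, 10, 11, 12, 13, 9]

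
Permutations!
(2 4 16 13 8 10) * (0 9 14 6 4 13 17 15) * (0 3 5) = (0 9 14 6 4 16 17 15 3 5)(2 13 8 10) = [9, 1, 13, 5, 16, 0, 4, 7, 10, 14, 2, 11, 12, 8, 6, 3, 17, 15]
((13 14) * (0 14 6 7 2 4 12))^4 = (0 7)(2 14)(4 13)(6 12) = [7, 1, 14, 3, 13, 5, 12, 0, 8, 9, 10, 11, 6, 4, 2]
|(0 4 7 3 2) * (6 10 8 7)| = |(0 4 6 10 8 7 3 2)| = 8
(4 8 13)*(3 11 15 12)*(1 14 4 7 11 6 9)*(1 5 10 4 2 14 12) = [0, 12, 14, 6, 8, 10, 9, 11, 13, 5, 4, 15, 3, 7, 2, 1] = (1 12 3 6 9 5 10 4 8 13 7 11 15)(2 14)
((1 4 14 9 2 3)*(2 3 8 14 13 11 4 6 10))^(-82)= (1 9 8 10)(2 6 3 14)(4 11 13)= [0, 9, 6, 14, 11, 5, 3, 7, 10, 8, 1, 13, 12, 4, 2]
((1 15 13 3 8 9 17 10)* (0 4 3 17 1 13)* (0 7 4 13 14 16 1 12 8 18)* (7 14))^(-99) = (0 4 17 18 7 13 3 10)(1 15 14 16) = [4, 15, 2, 10, 17, 5, 6, 13, 8, 9, 0, 11, 12, 3, 16, 14, 1, 18, 7]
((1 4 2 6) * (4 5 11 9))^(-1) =(1 6 2 4 9 11 5) =[0, 6, 4, 3, 9, 1, 2, 7, 8, 11, 10, 5]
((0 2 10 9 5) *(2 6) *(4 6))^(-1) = (0 5 9 10 2 6 4) = [5, 1, 6, 3, 0, 9, 4, 7, 8, 10, 2]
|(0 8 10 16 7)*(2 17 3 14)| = 20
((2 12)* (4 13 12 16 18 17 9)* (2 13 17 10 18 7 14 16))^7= (4 17 9)(7 14 16)(10 18)(12 13)= [0, 1, 2, 3, 17, 5, 6, 14, 8, 4, 18, 11, 13, 12, 16, 15, 7, 9, 10]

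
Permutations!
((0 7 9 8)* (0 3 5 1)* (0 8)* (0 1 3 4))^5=(0 4 8 1 9 7)(3 5)=[4, 9, 2, 5, 8, 3, 6, 0, 1, 7]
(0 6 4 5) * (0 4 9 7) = (0 6 9 7)(4 5) = [6, 1, 2, 3, 5, 4, 9, 0, 8, 7]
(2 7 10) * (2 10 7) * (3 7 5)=(10)(3 7 5)=[0, 1, 2, 7, 4, 3, 6, 5, 8, 9, 10]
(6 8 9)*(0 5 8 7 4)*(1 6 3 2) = (0 5 8 9 3 2 1 6 7 4) = [5, 6, 1, 2, 0, 8, 7, 4, 9, 3]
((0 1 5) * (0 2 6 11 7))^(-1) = (0 7 11 6 2 5 1) = [7, 0, 5, 3, 4, 1, 2, 11, 8, 9, 10, 6]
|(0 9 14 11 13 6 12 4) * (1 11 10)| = 10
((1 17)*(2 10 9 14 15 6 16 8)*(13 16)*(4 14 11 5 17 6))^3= (1 16 10 5 6 8 9 17 13 2 11)= [0, 16, 11, 3, 4, 6, 8, 7, 9, 17, 5, 1, 12, 2, 14, 15, 10, 13]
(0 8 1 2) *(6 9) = [8, 2, 0, 3, 4, 5, 9, 7, 1, 6] = (0 8 1 2)(6 9)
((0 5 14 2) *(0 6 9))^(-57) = (0 2)(5 6)(9 14) = [2, 1, 0, 3, 4, 6, 5, 7, 8, 14, 10, 11, 12, 13, 9]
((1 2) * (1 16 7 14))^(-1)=(1 14 7 16 2)=[0, 14, 1, 3, 4, 5, 6, 16, 8, 9, 10, 11, 12, 13, 7, 15, 2]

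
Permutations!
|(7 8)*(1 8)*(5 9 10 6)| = |(1 8 7)(5 9 10 6)| = 12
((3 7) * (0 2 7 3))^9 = (7) = [0, 1, 2, 3, 4, 5, 6, 7]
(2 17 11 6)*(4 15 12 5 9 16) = [0, 1, 17, 3, 15, 9, 2, 7, 8, 16, 10, 6, 5, 13, 14, 12, 4, 11] = (2 17 11 6)(4 15 12 5 9 16)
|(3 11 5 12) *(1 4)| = 4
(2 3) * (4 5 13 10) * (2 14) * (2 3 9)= [0, 1, 9, 14, 5, 13, 6, 7, 8, 2, 4, 11, 12, 10, 3]= (2 9)(3 14)(4 5 13 10)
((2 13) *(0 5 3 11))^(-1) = (0 11 3 5)(2 13) = [11, 1, 13, 5, 4, 0, 6, 7, 8, 9, 10, 3, 12, 2]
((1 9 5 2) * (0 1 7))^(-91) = [7, 0, 5, 3, 4, 9, 6, 2, 8, 1] = (0 7 2 5 9 1)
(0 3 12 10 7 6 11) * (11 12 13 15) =(0 3 13 15 11)(6 12 10 7) =[3, 1, 2, 13, 4, 5, 12, 6, 8, 9, 7, 0, 10, 15, 14, 11]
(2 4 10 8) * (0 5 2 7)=(0 5 2 4 10 8 7)=[5, 1, 4, 3, 10, 2, 6, 0, 7, 9, 8]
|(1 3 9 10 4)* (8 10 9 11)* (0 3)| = 7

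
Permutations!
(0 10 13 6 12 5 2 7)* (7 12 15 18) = (0 10 13 6 15 18 7)(2 12 5) = [10, 1, 12, 3, 4, 2, 15, 0, 8, 9, 13, 11, 5, 6, 14, 18, 16, 17, 7]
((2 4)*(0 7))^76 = (7) = [0, 1, 2, 3, 4, 5, 6, 7]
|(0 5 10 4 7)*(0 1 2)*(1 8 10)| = |(0 5 1 2)(4 7 8 10)| = 4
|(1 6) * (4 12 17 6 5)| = 6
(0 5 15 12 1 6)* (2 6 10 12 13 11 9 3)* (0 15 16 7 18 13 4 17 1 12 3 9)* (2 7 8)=(0 5 16 8 2 6 15 4 17 1 10 3 7 18 13 11)=[5, 10, 6, 7, 17, 16, 15, 18, 2, 9, 3, 0, 12, 11, 14, 4, 8, 1, 13]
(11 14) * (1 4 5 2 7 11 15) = (1 4 5 2 7 11 14 15) = [0, 4, 7, 3, 5, 2, 6, 11, 8, 9, 10, 14, 12, 13, 15, 1]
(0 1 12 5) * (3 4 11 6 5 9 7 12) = (0 1 3 4 11 6 5)(7 12 9) = [1, 3, 2, 4, 11, 0, 5, 12, 8, 7, 10, 6, 9]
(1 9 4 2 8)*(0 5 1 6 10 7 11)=(0 5 1 9 4 2 8 6 10 7 11)=[5, 9, 8, 3, 2, 1, 10, 11, 6, 4, 7, 0]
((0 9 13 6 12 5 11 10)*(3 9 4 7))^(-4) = (0 12 3 10 6 7 11 13 4 5 9) = [12, 1, 2, 10, 5, 9, 7, 11, 8, 0, 6, 13, 3, 4]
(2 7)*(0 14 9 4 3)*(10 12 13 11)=[14, 1, 7, 0, 3, 5, 6, 2, 8, 4, 12, 10, 13, 11, 9]=(0 14 9 4 3)(2 7)(10 12 13 11)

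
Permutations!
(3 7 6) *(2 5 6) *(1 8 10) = [0, 8, 5, 7, 4, 6, 3, 2, 10, 9, 1] = (1 8 10)(2 5 6 3 7)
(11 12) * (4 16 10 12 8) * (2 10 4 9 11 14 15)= (2 10 12 14 15)(4 16)(8 9 11)= [0, 1, 10, 3, 16, 5, 6, 7, 9, 11, 12, 8, 14, 13, 15, 2, 4]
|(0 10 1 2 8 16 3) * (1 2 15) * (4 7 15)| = |(0 10 2 8 16 3)(1 4 7 15)| = 12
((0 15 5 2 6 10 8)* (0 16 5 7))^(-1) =(0 7 15)(2 5 16 8 10 6) =[7, 1, 5, 3, 4, 16, 2, 15, 10, 9, 6, 11, 12, 13, 14, 0, 8]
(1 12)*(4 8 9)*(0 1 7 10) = (0 1 12 7 10)(4 8 9) = [1, 12, 2, 3, 8, 5, 6, 10, 9, 4, 0, 11, 7]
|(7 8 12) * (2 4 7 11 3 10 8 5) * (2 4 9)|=30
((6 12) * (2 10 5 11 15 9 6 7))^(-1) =(2 7 12 6 9 15 11 5 10) =[0, 1, 7, 3, 4, 10, 9, 12, 8, 15, 2, 5, 6, 13, 14, 11]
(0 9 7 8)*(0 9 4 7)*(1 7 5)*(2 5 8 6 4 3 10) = (0 3 10 2 5 1 7 6 4 8 9) = [3, 7, 5, 10, 8, 1, 4, 6, 9, 0, 2]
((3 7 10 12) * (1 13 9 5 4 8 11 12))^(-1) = (1 10 7 3 12 11 8 4 5 9 13) = [0, 10, 2, 12, 5, 9, 6, 3, 4, 13, 7, 8, 11, 1]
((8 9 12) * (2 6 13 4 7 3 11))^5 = (2 3 4 6 11 7 13)(8 12 9) = [0, 1, 3, 4, 6, 5, 11, 13, 12, 8, 10, 7, 9, 2]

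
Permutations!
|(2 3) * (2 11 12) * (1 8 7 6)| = 4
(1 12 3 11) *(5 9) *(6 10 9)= [0, 12, 2, 11, 4, 6, 10, 7, 8, 5, 9, 1, 3]= (1 12 3 11)(5 6 10 9)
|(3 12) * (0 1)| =2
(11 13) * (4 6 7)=[0, 1, 2, 3, 6, 5, 7, 4, 8, 9, 10, 13, 12, 11]=(4 6 7)(11 13)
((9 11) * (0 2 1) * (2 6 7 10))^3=(0 10)(1 7)(2 6)(9 11)=[10, 7, 6, 3, 4, 5, 2, 1, 8, 11, 0, 9]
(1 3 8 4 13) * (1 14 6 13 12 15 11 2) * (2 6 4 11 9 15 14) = (1 3 8 11 6 13 2)(4 12 14)(9 15) = [0, 3, 1, 8, 12, 5, 13, 7, 11, 15, 10, 6, 14, 2, 4, 9]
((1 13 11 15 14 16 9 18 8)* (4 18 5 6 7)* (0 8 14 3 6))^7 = (0 6 5 3 9 15 16 11 14 13 18 1 4 8 7) = [6, 4, 2, 9, 8, 3, 5, 0, 7, 15, 10, 14, 12, 18, 13, 16, 11, 17, 1]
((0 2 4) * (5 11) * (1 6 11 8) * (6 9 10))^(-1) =[4, 8, 0, 3, 2, 11, 10, 7, 5, 1, 9, 6] =(0 4 2)(1 8 5 11 6 10 9)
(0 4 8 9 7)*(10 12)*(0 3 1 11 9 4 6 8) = (0 6 8 4)(1 11 9 7 3)(10 12) = [6, 11, 2, 1, 0, 5, 8, 3, 4, 7, 12, 9, 10]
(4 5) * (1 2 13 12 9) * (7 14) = [0, 2, 13, 3, 5, 4, 6, 14, 8, 1, 10, 11, 9, 12, 7] = (1 2 13 12 9)(4 5)(7 14)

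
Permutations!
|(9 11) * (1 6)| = 2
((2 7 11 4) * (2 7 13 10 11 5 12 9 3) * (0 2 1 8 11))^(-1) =(0 10 13 2)(1 3 9 12 5 7 4 11 8) =[10, 3, 0, 9, 11, 7, 6, 4, 1, 12, 13, 8, 5, 2]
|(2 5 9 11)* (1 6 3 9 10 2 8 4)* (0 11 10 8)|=18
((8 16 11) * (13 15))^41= (8 11 16)(13 15)= [0, 1, 2, 3, 4, 5, 6, 7, 11, 9, 10, 16, 12, 15, 14, 13, 8]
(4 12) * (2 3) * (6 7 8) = (2 3)(4 12)(6 7 8) = [0, 1, 3, 2, 12, 5, 7, 8, 6, 9, 10, 11, 4]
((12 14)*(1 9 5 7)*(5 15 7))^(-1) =(1 7 15 9)(12 14) =[0, 7, 2, 3, 4, 5, 6, 15, 8, 1, 10, 11, 14, 13, 12, 9]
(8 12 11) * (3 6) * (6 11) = (3 11 8 12 6) = [0, 1, 2, 11, 4, 5, 3, 7, 12, 9, 10, 8, 6]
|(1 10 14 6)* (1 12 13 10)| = |(6 12 13 10 14)| = 5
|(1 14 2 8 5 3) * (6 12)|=|(1 14 2 8 5 3)(6 12)|=6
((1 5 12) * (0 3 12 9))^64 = (0 5 12)(1 3 9) = [5, 3, 2, 9, 4, 12, 6, 7, 8, 1, 10, 11, 0]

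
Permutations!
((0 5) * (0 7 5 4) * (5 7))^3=[4, 1, 2, 3, 0, 5, 6, 7]=(7)(0 4)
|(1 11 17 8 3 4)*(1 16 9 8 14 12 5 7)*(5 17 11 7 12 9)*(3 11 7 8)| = |(1 8 11 7)(3 4 16 5 12 17 14 9)| = 8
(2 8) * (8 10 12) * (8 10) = (2 8)(10 12) = [0, 1, 8, 3, 4, 5, 6, 7, 2, 9, 12, 11, 10]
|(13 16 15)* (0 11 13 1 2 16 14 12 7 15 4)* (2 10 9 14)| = 42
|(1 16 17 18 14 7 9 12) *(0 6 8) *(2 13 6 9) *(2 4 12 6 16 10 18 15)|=140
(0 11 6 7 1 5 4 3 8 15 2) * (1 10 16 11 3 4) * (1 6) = [3, 5, 0, 8, 4, 6, 7, 10, 15, 9, 16, 1, 12, 13, 14, 2, 11] = (0 3 8 15 2)(1 5 6 7 10 16 11)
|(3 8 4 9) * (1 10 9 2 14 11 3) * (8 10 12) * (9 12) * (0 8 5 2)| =42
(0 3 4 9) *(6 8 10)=(0 3 4 9)(6 8 10)=[3, 1, 2, 4, 9, 5, 8, 7, 10, 0, 6]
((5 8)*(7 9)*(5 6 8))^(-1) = (6 8)(7 9) = [0, 1, 2, 3, 4, 5, 8, 9, 6, 7]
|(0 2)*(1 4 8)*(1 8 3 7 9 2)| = |(0 1 4 3 7 9 2)| = 7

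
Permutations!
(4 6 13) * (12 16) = (4 6 13)(12 16) = [0, 1, 2, 3, 6, 5, 13, 7, 8, 9, 10, 11, 16, 4, 14, 15, 12]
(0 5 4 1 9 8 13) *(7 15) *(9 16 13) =(0 5 4 1 16 13)(7 15)(8 9) =[5, 16, 2, 3, 1, 4, 6, 15, 9, 8, 10, 11, 12, 0, 14, 7, 13]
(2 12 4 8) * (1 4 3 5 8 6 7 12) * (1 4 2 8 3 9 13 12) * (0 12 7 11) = (0 12 9 13 7 1 2 4 6 11)(3 5) = [12, 2, 4, 5, 6, 3, 11, 1, 8, 13, 10, 0, 9, 7]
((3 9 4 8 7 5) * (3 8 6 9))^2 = (4 9 6)(5 7 8) = [0, 1, 2, 3, 9, 7, 4, 8, 5, 6]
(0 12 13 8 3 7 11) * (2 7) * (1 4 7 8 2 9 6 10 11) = (0 12 13 2 8 3 9 6 10 11)(1 4 7) = [12, 4, 8, 9, 7, 5, 10, 1, 3, 6, 11, 0, 13, 2]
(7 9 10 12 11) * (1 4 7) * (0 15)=(0 15)(1 4 7 9 10 12 11)=[15, 4, 2, 3, 7, 5, 6, 9, 8, 10, 12, 1, 11, 13, 14, 0]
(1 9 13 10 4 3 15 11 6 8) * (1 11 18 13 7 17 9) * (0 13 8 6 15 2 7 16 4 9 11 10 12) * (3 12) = [13, 1, 7, 2, 12, 5, 6, 17, 10, 16, 9, 15, 0, 3, 14, 18, 4, 11, 8] = (0 13 3 2 7 17 11 15 18 8 10 9 16 4 12)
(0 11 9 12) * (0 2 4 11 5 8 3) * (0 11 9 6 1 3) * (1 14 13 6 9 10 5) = (0 1 3 11 9 12 2 4 10 5 8)(6 14 13) = [1, 3, 4, 11, 10, 8, 14, 7, 0, 12, 5, 9, 2, 6, 13]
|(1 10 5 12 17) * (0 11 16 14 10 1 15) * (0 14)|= |(0 11 16)(5 12 17 15 14 10)|= 6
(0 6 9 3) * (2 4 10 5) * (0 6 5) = [5, 1, 4, 6, 10, 2, 9, 7, 8, 3, 0] = (0 5 2 4 10)(3 6 9)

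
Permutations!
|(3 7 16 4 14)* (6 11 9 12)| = |(3 7 16 4 14)(6 11 9 12)| = 20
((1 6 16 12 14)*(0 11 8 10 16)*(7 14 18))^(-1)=(0 6 1 14 7 18 12 16 10 8 11)=[6, 14, 2, 3, 4, 5, 1, 18, 11, 9, 8, 0, 16, 13, 7, 15, 10, 17, 12]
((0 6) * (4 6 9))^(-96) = (9) = [0, 1, 2, 3, 4, 5, 6, 7, 8, 9]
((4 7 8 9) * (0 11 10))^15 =(11)(4 9 8 7) =[0, 1, 2, 3, 9, 5, 6, 4, 7, 8, 10, 11]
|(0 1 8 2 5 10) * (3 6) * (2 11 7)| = |(0 1 8 11 7 2 5 10)(3 6)| = 8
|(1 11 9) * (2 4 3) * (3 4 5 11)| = 6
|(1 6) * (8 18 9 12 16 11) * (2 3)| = 6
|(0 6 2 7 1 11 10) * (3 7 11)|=15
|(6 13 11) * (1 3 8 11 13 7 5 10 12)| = |(13)(1 3 8 11 6 7 5 10 12)| = 9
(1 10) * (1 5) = (1 10 5) = [0, 10, 2, 3, 4, 1, 6, 7, 8, 9, 5]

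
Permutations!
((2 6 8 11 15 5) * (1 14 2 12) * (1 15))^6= (15)= [0, 1, 2, 3, 4, 5, 6, 7, 8, 9, 10, 11, 12, 13, 14, 15]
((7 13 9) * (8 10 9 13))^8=(13)=[0, 1, 2, 3, 4, 5, 6, 7, 8, 9, 10, 11, 12, 13]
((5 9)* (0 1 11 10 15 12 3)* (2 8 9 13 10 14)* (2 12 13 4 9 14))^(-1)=(0 3 12 14 8 2 11 1)(4 5 9)(10 13 15)=[3, 0, 11, 12, 5, 9, 6, 7, 2, 4, 13, 1, 14, 15, 8, 10]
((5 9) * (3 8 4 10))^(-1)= (3 10 4 8)(5 9)= [0, 1, 2, 10, 8, 9, 6, 7, 3, 5, 4]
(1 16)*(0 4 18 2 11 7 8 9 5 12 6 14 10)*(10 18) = (0 4 10)(1 16)(2 11 7 8 9 5 12 6 14 18) = [4, 16, 11, 3, 10, 12, 14, 8, 9, 5, 0, 7, 6, 13, 18, 15, 1, 17, 2]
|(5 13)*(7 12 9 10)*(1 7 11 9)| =6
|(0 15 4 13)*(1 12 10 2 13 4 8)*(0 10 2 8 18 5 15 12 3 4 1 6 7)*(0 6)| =6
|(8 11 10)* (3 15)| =|(3 15)(8 11 10)| =6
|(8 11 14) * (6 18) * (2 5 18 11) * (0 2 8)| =7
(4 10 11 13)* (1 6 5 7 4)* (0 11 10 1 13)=(13)(0 11)(1 6 5 7 4)=[11, 6, 2, 3, 1, 7, 5, 4, 8, 9, 10, 0, 12, 13]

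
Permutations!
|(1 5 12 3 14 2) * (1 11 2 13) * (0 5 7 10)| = 18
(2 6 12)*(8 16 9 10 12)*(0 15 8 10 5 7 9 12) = (0 15 8 16 12 2 6 10)(5 7 9) = [15, 1, 6, 3, 4, 7, 10, 9, 16, 5, 0, 11, 2, 13, 14, 8, 12]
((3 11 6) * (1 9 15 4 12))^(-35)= (15)(3 11 6)= [0, 1, 2, 11, 4, 5, 3, 7, 8, 9, 10, 6, 12, 13, 14, 15]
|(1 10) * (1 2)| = |(1 10 2)| = 3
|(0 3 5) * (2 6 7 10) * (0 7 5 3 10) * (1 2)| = |(0 10 1 2 6 5 7)| = 7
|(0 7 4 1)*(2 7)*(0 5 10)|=7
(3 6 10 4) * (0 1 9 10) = (0 1 9 10 4 3 6) = [1, 9, 2, 6, 3, 5, 0, 7, 8, 10, 4]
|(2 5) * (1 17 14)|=6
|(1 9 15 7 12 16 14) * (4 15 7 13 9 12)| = |(1 12 16 14)(4 15 13 9 7)| = 20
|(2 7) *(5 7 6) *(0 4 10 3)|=|(0 4 10 3)(2 6 5 7)|=4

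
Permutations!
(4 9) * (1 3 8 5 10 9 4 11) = [0, 3, 2, 8, 4, 10, 6, 7, 5, 11, 9, 1] = (1 3 8 5 10 9 11)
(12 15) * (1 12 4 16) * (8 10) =(1 12 15 4 16)(8 10) =[0, 12, 2, 3, 16, 5, 6, 7, 10, 9, 8, 11, 15, 13, 14, 4, 1]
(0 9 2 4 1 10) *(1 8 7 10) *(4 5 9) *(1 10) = (0 4 8 7 1 10)(2 5 9) = [4, 10, 5, 3, 8, 9, 6, 1, 7, 2, 0]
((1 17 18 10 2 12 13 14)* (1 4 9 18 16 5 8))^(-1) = (1 8 5 16 17)(2 10 18 9 4 14 13 12) = [0, 8, 10, 3, 14, 16, 6, 7, 5, 4, 18, 11, 2, 12, 13, 15, 17, 1, 9]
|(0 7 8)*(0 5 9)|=5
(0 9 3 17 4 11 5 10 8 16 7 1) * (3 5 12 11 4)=[9, 0, 2, 17, 4, 10, 6, 1, 16, 5, 8, 12, 11, 13, 14, 15, 7, 3]=(0 9 5 10 8 16 7 1)(3 17)(11 12)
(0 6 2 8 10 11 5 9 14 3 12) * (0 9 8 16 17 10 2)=(0 6)(2 16 17 10 11 5 8)(3 12 9 14)=[6, 1, 16, 12, 4, 8, 0, 7, 2, 14, 11, 5, 9, 13, 3, 15, 17, 10]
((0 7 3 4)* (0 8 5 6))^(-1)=(0 6 5 8 4 3 7)=[6, 1, 2, 7, 3, 8, 5, 0, 4]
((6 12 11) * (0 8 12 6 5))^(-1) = (0 5 11 12 8) = [5, 1, 2, 3, 4, 11, 6, 7, 0, 9, 10, 12, 8]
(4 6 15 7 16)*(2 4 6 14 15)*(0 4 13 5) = (0 4 14 15 7 16 6 2 13 5) = [4, 1, 13, 3, 14, 0, 2, 16, 8, 9, 10, 11, 12, 5, 15, 7, 6]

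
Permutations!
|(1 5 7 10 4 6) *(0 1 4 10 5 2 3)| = |(10)(0 1 2 3)(4 6)(5 7)| = 4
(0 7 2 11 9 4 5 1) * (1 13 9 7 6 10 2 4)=[6, 0, 11, 3, 5, 13, 10, 4, 8, 1, 2, 7, 12, 9]=(0 6 10 2 11 7 4 5 13 9 1)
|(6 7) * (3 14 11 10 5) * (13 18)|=10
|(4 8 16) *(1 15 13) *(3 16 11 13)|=|(1 15 3 16 4 8 11 13)|=8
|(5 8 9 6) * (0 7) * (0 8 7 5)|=6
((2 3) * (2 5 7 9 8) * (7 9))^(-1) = (2 8 9 5 3) = [0, 1, 8, 2, 4, 3, 6, 7, 9, 5]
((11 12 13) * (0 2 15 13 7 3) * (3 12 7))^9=[2, 1, 15, 0, 4, 5, 6, 12, 8, 9, 10, 7, 3, 11, 14, 13]=(0 2 15 13 11 7 12 3)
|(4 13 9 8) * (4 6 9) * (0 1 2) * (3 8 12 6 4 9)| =21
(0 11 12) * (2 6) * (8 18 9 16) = (0 11 12)(2 6)(8 18 9 16) = [11, 1, 6, 3, 4, 5, 2, 7, 18, 16, 10, 12, 0, 13, 14, 15, 8, 17, 9]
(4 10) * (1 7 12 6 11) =(1 7 12 6 11)(4 10) =[0, 7, 2, 3, 10, 5, 11, 12, 8, 9, 4, 1, 6]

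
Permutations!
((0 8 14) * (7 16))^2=[14, 1, 2, 3, 4, 5, 6, 7, 0, 9, 10, 11, 12, 13, 8, 15, 16]=(16)(0 14 8)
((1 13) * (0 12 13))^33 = (0 12 13 1) = [12, 0, 2, 3, 4, 5, 6, 7, 8, 9, 10, 11, 13, 1]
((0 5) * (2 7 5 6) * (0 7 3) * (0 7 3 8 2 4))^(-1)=(0 4 6)(2 8)(3 5 7)=[4, 1, 8, 5, 6, 7, 0, 3, 2]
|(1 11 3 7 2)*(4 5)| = 10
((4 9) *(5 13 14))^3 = [0, 1, 2, 3, 9, 5, 6, 7, 8, 4, 10, 11, 12, 13, 14] = (14)(4 9)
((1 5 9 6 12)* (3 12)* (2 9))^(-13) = (1 5 2 9 6 3 12) = [0, 5, 9, 12, 4, 2, 3, 7, 8, 6, 10, 11, 1]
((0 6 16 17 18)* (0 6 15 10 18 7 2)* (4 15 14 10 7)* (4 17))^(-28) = [10, 1, 14, 3, 7, 5, 4, 0, 8, 9, 6, 11, 12, 13, 18, 2, 15, 17, 16] = (0 10 6 4 7)(2 14 18 16 15)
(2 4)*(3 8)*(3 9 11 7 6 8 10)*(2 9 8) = [0, 1, 4, 10, 9, 5, 2, 6, 8, 11, 3, 7] = (2 4 9 11 7 6)(3 10)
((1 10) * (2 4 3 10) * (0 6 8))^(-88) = (0 8 6)(1 4 10 2 3) = [8, 4, 3, 1, 10, 5, 0, 7, 6, 9, 2]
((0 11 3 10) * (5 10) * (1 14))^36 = (14)(0 11 3 5 10) = [11, 1, 2, 5, 4, 10, 6, 7, 8, 9, 0, 3, 12, 13, 14]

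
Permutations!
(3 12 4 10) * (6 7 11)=[0, 1, 2, 12, 10, 5, 7, 11, 8, 9, 3, 6, 4]=(3 12 4 10)(6 7 11)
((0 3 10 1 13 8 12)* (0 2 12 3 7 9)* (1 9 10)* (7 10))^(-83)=(0 10 9)(1 13 8 3)(2 12)=[10, 13, 12, 1, 4, 5, 6, 7, 3, 0, 9, 11, 2, 8]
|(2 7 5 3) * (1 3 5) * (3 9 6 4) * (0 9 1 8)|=|(0 9 6 4 3 2 7 8)|=8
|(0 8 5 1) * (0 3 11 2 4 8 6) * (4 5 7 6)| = 5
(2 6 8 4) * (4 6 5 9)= (2 5 9 4)(6 8)= [0, 1, 5, 3, 2, 9, 8, 7, 6, 4]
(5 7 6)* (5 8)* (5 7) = [0, 1, 2, 3, 4, 5, 8, 6, 7] = (6 8 7)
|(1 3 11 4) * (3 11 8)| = 6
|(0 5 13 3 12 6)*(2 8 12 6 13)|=8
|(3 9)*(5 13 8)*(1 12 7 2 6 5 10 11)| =|(1 12 7 2 6 5 13 8 10 11)(3 9)| =10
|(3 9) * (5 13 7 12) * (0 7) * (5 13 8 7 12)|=6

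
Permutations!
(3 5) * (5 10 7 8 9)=(3 10 7 8 9 5)=[0, 1, 2, 10, 4, 3, 6, 8, 9, 5, 7]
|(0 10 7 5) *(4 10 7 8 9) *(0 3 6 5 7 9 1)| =|(0 9 4 10 8 1)(3 6 5)| =6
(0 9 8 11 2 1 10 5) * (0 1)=[9, 10, 0, 3, 4, 1, 6, 7, 11, 8, 5, 2]=(0 9 8 11 2)(1 10 5)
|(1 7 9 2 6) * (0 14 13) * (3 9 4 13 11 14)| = 18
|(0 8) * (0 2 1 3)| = 5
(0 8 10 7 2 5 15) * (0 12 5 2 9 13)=(0 8 10 7 9 13)(5 15 12)=[8, 1, 2, 3, 4, 15, 6, 9, 10, 13, 7, 11, 5, 0, 14, 12]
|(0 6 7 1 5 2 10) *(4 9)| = 14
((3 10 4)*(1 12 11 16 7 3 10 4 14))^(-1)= (1 14 10 4 3 7 16 11 12)= [0, 14, 2, 7, 3, 5, 6, 16, 8, 9, 4, 12, 1, 13, 10, 15, 11]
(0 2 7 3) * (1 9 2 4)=(0 4 1 9 2 7 3)=[4, 9, 7, 0, 1, 5, 6, 3, 8, 2]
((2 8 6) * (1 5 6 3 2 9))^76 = (9)(2 8 3) = [0, 1, 8, 2, 4, 5, 6, 7, 3, 9]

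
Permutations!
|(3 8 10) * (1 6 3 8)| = |(1 6 3)(8 10)| = 6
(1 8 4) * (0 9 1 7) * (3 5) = [9, 8, 2, 5, 7, 3, 6, 0, 4, 1] = (0 9 1 8 4 7)(3 5)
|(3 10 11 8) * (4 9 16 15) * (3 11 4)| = |(3 10 4 9 16 15)(8 11)| = 6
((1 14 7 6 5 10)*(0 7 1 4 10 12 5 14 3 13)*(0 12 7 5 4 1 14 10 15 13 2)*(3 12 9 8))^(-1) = [2, 10, 3, 8, 12, 0, 7, 5, 9, 13, 6, 11, 1, 15, 14, 4] = (0 2 3 8 9 13 15 4 12 1 10 6 7 5)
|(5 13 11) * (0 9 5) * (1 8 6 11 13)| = |(13)(0 9 5 1 8 6 11)| = 7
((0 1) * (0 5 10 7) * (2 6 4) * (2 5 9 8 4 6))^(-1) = (0 7 10 5 4 8 9 1) = [7, 0, 2, 3, 8, 4, 6, 10, 9, 1, 5]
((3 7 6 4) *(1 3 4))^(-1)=(1 6 7 3)=[0, 6, 2, 1, 4, 5, 7, 3]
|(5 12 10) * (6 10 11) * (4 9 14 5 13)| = |(4 9 14 5 12 11 6 10 13)| = 9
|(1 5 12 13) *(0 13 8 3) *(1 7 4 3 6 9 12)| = |(0 13 7 4 3)(1 5)(6 9 12 8)| = 20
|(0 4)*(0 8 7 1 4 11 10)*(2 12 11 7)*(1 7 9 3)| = |(0 9 3 1 4 8 2 12 11 10)| = 10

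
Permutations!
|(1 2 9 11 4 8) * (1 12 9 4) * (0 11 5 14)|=|(0 11 1 2 4 8 12 9 5 14)|=10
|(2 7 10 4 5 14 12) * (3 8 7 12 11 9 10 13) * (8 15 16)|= 6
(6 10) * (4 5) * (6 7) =[0, 1, 2, 3, 5, 4, 10, 6, 8, 9, 7] =(4 5)(6 10 7)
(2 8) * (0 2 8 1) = [2, 0, 1, 3, 4, 5, 6, 7, 8] = (8)(0 2 1)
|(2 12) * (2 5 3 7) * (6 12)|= |(2 6 12 5 3 7)|= 6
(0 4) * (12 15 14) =(0 4)(12 15 14) =[4, 1, 2, 3, 0, 5, 6, 7, 8, 9, 10, 11, 15, 13, 12, 14]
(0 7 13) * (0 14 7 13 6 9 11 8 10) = (0 13 14 7 6 9 11 8 10) = [13, 1, 2, 3, 4, 5, 9, 6, 10, 11, 0, 8, 12, 14, 7]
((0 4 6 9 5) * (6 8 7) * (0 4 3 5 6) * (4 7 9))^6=[5, 1, 2, 7, 9, 0, 8, 3, 6, 4]=(0 5)(3 7)(4 9)(6 8)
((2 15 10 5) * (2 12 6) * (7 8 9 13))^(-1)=(2 6 12 5 10 15)(7 13 9 8)=[0, 1, 6, 3, 4, 10, 12, 13, 7, 8, 15, 11, 5, 9, 14, 2]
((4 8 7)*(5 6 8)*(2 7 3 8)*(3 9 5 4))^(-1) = (2 6 5 9 8 3 7) = [0, 1, 6, 7, 4, 9, 5, 2, 3, 8]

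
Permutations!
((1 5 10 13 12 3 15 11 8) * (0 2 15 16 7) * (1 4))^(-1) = [7, 4, 0, 12, 8, 1, 6, 16, 11, 9, 5, 15, 13, 10, 14, 2, 3] = (0 7 16 3 12 13 10 5 1 4 8 11 15 2)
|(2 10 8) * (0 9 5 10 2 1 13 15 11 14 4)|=11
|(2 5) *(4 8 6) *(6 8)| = 2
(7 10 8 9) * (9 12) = (7 10 8 12 9) = [0, 1, 2, 3, 4, 5, 6, 10, 12, 7, 8, 11, 9]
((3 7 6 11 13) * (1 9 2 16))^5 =(1 9 2 16) =[0, 9, 16, 3, 4, 5, 6, 7, 8, 2, 10, 11, 12, 13, 14, 15, 1]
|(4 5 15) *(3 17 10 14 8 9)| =6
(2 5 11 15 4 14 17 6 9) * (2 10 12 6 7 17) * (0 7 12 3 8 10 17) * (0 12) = [7, 1, 5, 8, 14, 11, 9, 12, 10, 17, 3, 15, 6, 13, 2, 4, 16, 0] = (0 7 12 6 9 17)(2 5 11 15 4 14)(3 8 10)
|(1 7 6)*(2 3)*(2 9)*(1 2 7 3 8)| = 7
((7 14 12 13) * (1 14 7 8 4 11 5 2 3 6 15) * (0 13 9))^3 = (0 4 2 15 12 13 11 3 1 9 8 5 6 14) = [4, 9, 15, 1, 2, 6, 14, 7, 5, 8, 10, 3, 13, 11, 0, 12]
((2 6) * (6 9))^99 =(9) =[0, 1, 2, 3, 4, 5, 6, 7, 8, 9]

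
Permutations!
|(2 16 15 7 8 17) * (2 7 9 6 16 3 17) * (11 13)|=20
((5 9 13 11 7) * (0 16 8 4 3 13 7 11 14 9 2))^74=(0 7 13 8 2 9 3 16 5 14 4)=[7, 1, 9, 16, 0, 14, 6, 13, 2, 3, 10, 11, 12, 8, 4, 15, 5]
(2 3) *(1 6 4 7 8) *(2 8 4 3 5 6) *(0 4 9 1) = [4, 2, 5, 8, 7, 6, 3, 9, 0, 1] = (0 4 7 9 1 2 5 6 3 8)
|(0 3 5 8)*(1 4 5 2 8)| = |(0 3 2 8)(1 4 5)| = 12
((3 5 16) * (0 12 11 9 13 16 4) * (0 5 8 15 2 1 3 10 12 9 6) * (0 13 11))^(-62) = [11, 15, 8, 2, 4, 5, 16, 7, 1, 6, 0, 13, 9, 10, 14, 3, 12] = (0 11 13 10)(1 15 3 2 8)(6 16 12 9)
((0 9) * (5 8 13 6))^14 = [0, 1, 2, 3, 4, 13, 8, 7, 6, 9, 10, 11, 12, 5] = (5 13)(6 8)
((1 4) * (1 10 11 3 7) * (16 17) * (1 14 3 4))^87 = (16 17) = [0, 1, 2, 3, 4, 5, 6, 7, 8, 9, 10, 11, 12, 13, 14, 15, 17, 16]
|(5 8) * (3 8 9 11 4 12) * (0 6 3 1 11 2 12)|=|(0 6 3 8 5 9 2 12 1 11 4)|=11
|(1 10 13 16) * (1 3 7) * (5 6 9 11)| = |(1 10 13 16 3 7)(5 6 9 11)| = 12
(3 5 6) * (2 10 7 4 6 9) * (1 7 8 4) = (1 7)(2 10 8 4 6 3 5 9) = [0, 7, 10, 5, 6, 9, 3, 1, 4, 2, 8]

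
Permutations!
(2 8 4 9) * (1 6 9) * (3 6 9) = (1 9 2 8 4)(3 6) = [0, 9, 8, 6, 1, 5, 3, 7, 4, 2]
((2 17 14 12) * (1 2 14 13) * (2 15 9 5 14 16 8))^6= (1 16 15 8 9 2 5 17 14 13 12)= [0, 16, 5, 3, 4, 17, 6, 7, 9, 2, 10, 11, 1, 12, 13, 8, 15, 14]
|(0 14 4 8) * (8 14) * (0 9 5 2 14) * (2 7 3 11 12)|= |(0 8 9 5 7 3 11 12 2 14 4)|= 11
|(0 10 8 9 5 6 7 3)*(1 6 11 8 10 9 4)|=|(0 9 5 11 8 4 1 6 7 3)|=10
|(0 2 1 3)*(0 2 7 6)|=3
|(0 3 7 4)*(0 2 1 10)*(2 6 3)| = 4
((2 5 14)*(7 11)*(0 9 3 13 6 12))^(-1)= (0 12 6 13 3 9)(2 14 5)(7 11)= [12, 1, 14, 9, 4, 2, 13, 11, 8, 0, 10, 7, 6, 3, 5]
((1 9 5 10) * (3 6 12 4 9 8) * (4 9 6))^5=[0, 12, 2, 5, 10, 4, 1, 7, 9, 3, 6, 11, 8]=(1 12 8 9 3 5 4 10 6)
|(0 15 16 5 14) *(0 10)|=6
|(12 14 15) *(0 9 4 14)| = |(0 9 4 14 15 12)| = 6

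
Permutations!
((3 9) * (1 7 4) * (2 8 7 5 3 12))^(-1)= (1 4 7 8 2 12 9 3 5)= [0, 4, 12, 5, 7, 1, 6, 8, 2, 3, 10, 11, 9]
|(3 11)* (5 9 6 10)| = 4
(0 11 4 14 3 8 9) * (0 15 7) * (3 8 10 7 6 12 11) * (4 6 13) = (0 3 10 7)(4 14 8 9 15 13)(6 12 11) = [3, 1, 2, 10, 14, 5, 12, 0, 9, 15, 7, 6, 11, 4, 8, 13]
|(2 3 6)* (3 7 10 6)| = |(2 7 10 6)| = 4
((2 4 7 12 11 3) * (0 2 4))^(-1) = (0 2)(3 11 12 7 4) = [2, 1, 0, 11, 3, 5, 6, 4, 8, 9, 10, 12, 7]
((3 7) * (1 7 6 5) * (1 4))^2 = (1 3 5)(4 7 6) = [0, 3, 2, 5, 7, 1, 4, 6]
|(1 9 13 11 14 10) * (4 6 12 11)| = 9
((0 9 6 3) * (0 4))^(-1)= [4, 1, 2, 6, 3, 5, 9, 7, 8, 0]= (0 4 3 6 9)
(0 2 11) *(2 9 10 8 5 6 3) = (0 9 10 8 5 6 3 2 11) = [9, 1, 11, 2, 4, 6, 3, 7, 5, 10, 8, 0]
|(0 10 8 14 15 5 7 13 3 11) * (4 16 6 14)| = |(0 10 8 4 16 6 14 15 5 7 13 3 11)| = 13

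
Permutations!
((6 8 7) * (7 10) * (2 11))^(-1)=(2 11)(6 7 10 8)=[0, 1, 11, 3, 4, 5, 7, 10, 6, 9, 8, 2]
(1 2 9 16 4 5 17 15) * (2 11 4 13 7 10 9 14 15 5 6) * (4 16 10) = [0, 11, 14, 3, 6, 17, 2, 4, 8, 10, 9, 16, 12, 7, 15, 1, 13, 5] = (1 11 16 13 7 4 6 2 14 15)(5 17)(9 10)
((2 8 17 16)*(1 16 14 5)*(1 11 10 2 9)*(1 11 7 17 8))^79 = (1 16 9 11 10 2)(5 14 17 7) = [0, 16, 1, 3, 4, 14, 6, 5, 8, 11, 2, 10, 12, 13, 17, 15, 9, 7]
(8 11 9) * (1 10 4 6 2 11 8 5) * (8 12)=(1 10 4 6 2 11 9 5)(8 12)=[0, 10, 11, 3, 6, 1, 2, 7, 12, 5, 4, 9, 8]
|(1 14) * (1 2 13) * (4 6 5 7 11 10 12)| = 28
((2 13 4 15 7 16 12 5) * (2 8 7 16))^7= (2 8 12 15 13 7 5 16 4)= [0, 1, 8, 3, 2, 16, 6, 5, 12, 9, 10, 11, 15, 7, 14, 13, 4]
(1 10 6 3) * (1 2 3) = [0, 10, 3, 2, 4, 5, 1, 7, 8, 9, 6] = (1 10 6)(2 3)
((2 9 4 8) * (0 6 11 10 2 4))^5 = [9, 1, 10, 3, 8, 5, 0, 7, 4, 2, 11, 6] = (0 9 2 10 11 6)(4 8)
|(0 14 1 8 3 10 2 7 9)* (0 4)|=|(0 14 1 8 3 10 2 7 9 4)|=10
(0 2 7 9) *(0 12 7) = [2, 1, 0, 3, 4, 5, 6, 9, 8, 12, 10, 11, 7] = (0 2)(7 9 12)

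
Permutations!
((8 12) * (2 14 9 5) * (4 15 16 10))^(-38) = (2 9)(4 16)(5 14)(10 15) = [0, 1, 9, 3, 16, 14, 6, 7, 8, 2, 15, 11, 12, 13, 5, 10, 4]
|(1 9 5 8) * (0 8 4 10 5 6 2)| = 6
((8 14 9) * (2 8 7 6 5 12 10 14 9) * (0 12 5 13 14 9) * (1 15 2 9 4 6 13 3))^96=(0 1 10 2 6)(3 12 15 4 8)=[1, 10, 6, 12, 8, 5, 0, 7, 3, 9, 2, 11, 15, 13, 14, 4]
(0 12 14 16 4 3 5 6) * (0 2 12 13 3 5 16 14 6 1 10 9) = (0 13 3 16 4 5 1 10 9)(2 12 6) = [13, 10, 12, 16, 5, 1, 2, 7, 8, 0, 9, 11, 6, 3, 14, 15, 4]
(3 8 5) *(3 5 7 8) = (7 8) = [0, 1, 2, 3, 4, 5, 6, 8, 7]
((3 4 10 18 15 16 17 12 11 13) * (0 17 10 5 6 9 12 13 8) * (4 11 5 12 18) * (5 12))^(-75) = [3, 1, 2, 0, 15, 16, 10, 7, 13, 4, 18, 17, 12, 8, 14, 6, 9, 11, 5] = (0 3)(4 15 6 10 18 5 16 9)(8 13)(11 17)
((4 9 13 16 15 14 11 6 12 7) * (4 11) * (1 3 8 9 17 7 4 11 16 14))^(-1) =(1 15 16 7 17 4 12 6 11 14 13 9 8 3) =[0, 15, 2, 1, 12, 5, 11, 17, 3, 8, 10, 14, 6, 9, 13, 16, 7, 4]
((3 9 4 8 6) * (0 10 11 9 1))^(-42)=[9, 11, 2, 10, 3, 5, 0, 7, 1, 6, 4, 8]=(0 9 6)(1 11 8)(3 10 4)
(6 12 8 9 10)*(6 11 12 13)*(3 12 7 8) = (3 12)(6 13)(7 8 9 10 11) = [0, 1, 2, 12, 4, 5, 13, 8, 9, 10, 11, 7, 3, 6]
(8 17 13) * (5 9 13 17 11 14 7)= (17)(5 9 13 8 11 14 7)= [0, 1, 2, 3, 4, 9, 6, 5, 11, 13, 10, 14, 12, 8, 7, 15, 16, 17]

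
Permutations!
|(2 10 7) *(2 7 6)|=3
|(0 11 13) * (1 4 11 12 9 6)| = |(0 12 9 6 1 4 11 13)| = 8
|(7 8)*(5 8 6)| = 4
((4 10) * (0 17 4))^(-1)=(0 10 4 17)=[10, 1, 2, 3, 17, 5, 6, 7, 8, 9, 4, 11, 12, 13, 14, 15, 16, 0]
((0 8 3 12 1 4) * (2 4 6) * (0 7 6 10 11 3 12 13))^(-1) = (0 13 3 11 10 1 12 8)(2 6 7 4) = [13, 12, 6, 11, 2, 5, 7, 4, 0, 9, 1, 10, 8, 3]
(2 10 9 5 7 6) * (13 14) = [0, 1, 10, 3, 4, 7, 2, 6, 8, 5, 9, 11, 12, 14, 13] = (2 10 9 5 7 6)(13 14)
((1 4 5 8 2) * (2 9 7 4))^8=(4 9 5 7 8)=[0, 1, 2, 3, 9, 7, 6, 8, 4, 5]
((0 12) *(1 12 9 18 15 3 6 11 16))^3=(0 15 11 12 18 6 1 9 3 16)=[15, 9, 2, 16, 4, 5, 1, 7, 8, 3, 10, 12, 18, 13, 14, 11, 0, 17, 6]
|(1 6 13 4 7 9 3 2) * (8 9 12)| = |(1 6 13 4 7 12 8 9 3 2)| = 10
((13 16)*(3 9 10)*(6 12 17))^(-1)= (3 10 9)(6 17 12)(13 16)= [0, 1, 2, 10, 4, 5, 17, 7, 8, 3, 9, 11, 6, 16, 14, 15, 13, 12]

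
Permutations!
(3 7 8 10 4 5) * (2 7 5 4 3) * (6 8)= (2 7 6 8 10 3 5)= [0, 1, 7, 5, 4, 2, 8, 6, 10, 9, 3]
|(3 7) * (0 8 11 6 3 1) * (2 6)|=8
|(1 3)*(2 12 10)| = |(1 3)(2 12 10)| = 6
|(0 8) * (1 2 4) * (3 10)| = |(0 8)(1 2 4)(3 10)| = 6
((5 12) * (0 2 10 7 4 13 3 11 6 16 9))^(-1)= [9, 1, 0, 13, 7, 12, 11, 10, 8, 16, 2, 3, 5, 4, 14, 15, 6]= (0 9 16 6 11 3 13 4 7 10 2)(5 12)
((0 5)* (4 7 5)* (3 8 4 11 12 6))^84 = (0 6 4)(3 7 11)(5 12 8) = [6, 1, 2, 7, 0, 12, 4, 11, 5, 9, 10, 3, 8]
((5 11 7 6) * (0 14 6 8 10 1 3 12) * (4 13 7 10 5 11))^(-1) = [12, 10, 2, 1, 5, 8, 14, 13, 7, 9, 11, 6, 3, 4, 0] = (0 12 3 1 10 11 6 14)(4 5 8 7 13)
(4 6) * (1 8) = (1 8)(4 6) = [0, 8, 2, 3, 6, 5, 4, 7, 1]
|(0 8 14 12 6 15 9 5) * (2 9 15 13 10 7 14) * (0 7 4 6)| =|(15)(0 8 2 9 5 7 14 12)(4 6 13 10)| =8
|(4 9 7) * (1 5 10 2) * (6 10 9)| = 8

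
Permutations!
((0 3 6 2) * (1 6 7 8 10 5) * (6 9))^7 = [9, 8, 1, 6, 4, 7, 5, 2, 0, 10, 3] = (0 9 10 3 6 5 7 2 1 8)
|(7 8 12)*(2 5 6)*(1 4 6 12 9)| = |(1 4 6 2 5 12 7 8 9)| = 9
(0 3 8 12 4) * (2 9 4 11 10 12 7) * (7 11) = (0 3 8 11 10 12 7 2 9 4) = [3, 1, 9, 8, 0, 5, 6, 2, 11, 4, 12, 10, 7]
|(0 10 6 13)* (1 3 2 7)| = |(0 10 6 13)(1 3 2 7)| = 4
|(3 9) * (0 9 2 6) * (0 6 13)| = |(0 9 3 2 13)| = 5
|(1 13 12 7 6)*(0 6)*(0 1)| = |(0 6)(1 13 12 7)| = 4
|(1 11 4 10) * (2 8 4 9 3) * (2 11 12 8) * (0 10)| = |(0 10 1 12 8 4)(3 11 9)| = 6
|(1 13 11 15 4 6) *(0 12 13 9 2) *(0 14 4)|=30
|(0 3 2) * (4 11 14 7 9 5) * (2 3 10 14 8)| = 10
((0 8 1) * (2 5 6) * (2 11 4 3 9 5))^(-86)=(0 8 1)(3 11 5)(4 6 9)=[8, 0, 2, 11, 6, 3, 9, 7, 1, 4, 10, 5]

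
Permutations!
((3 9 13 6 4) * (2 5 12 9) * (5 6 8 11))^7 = [0, 1, 3, 4, 6, 12, 2, 7, 11, 13, 10, 5, 9, 8] = (2 3 4 6)(5 12 9 13 8 11)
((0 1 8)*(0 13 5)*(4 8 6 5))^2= (0 6)(1 5)(4 13 8)= [6, 5, 2, 3, 13, 1, 0, 7, 4, 9, 10, 11, 12, 8]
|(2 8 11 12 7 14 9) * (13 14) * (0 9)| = 9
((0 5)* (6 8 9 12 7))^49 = (0 5)(6 7 12 9 8) = [5, 1, 2, 3, 4, 0, 7, 12, 6, 8, 10, 11, 9]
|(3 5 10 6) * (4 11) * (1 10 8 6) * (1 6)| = 6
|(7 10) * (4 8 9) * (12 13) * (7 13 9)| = |(4 8 7 10 13 12 9)| = 7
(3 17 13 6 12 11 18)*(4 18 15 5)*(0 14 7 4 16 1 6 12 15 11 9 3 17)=[14, 6, 2, 0, 18, 16, 15, 4, 8, 3, 10, 11, 9, 12, 7, 5, 1, 13, 17]=(0 14 7 4 18 17 13 12 9 3)(1 6 15 5 16)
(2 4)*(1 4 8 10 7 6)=(1 4 2 8 10 7 6)=[0, 4, 8, 3, 2, 5, 1, 6, 10, 9, 7]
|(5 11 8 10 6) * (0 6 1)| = 7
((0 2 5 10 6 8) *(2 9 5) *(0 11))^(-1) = (0 11 8 6 10 5 9) = [11, 1, 2, 3, 4, 9, 10, 7, 6, 0, 5, 8]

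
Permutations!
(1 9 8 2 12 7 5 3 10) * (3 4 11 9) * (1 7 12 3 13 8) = (1 13 8 2 3 10 7 5 4 11 9) = [0, 13, 3, 10, 11, 4, 6, 5, 2, 1, 7, 9, 12, 8]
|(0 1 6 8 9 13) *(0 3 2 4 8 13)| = |(0 1 6 13 3 2 4 8 9)| = 9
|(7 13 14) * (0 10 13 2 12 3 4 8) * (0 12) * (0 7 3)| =|(0 10 13 14 3 4 8 12)(2 7)| =8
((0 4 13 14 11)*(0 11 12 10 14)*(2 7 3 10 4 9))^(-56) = (0 3 4 2 14)(7 12 9 10 13) = [3, 1, 14, 4, 2, 5, 6, 12, 8, 10, 13, 11, 9, 7, 0]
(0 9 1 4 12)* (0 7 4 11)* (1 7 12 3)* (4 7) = (12)(0 9 4 3 1 11) = [9, 11, 2, 1, 3, 5, 6, 7, 8, 4, 10, 0, 12]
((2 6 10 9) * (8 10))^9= (2 9 10 8 6)= [0, 1, 9, 3, 4, 5, 2, 7, 6, 10, 8]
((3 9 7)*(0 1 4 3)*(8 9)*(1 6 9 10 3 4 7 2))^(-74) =(0 1 9)(2 6 7)(3 8 10) =[1, 9, 6, 8, 4, 5, 7, 2, 10, 0, 3]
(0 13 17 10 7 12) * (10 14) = (0 13 17 14 10 7 12) = [13, 1, 2, 3, 4, 5, 6, 12, 8, 9, 7, 11, 0, 17, 10, 15, 16, 14]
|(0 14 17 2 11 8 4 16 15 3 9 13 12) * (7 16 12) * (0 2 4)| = |(0 14 17 4 12 2 11 8)(3 9 13 7 16 15)| = 24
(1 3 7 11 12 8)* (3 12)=(1 12 8)(3 7 11)=[0, 12, 2, 7, 4, 5, 6, 11, 1, 9, 10, 3, 8]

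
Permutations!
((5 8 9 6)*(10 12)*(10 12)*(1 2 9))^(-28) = (12)(1 9 5)(2 6 8) = [0, 9, 6, 3, 4, 1, 8, 7, 2, 5, 10, 11, 12]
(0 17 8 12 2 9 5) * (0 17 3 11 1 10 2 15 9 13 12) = (0 3 11 1 10 2 13 12 15 9 5 17 8) = [3, 10, 13, 11, 4, 17, 6, 7, 0, 5, 2, 1, 15, 12, 14, 9, 16, 8]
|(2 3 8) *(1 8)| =|(1 8 2 3)| =4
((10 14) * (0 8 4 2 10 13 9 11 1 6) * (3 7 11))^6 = [13, 10, 7, 8, 3, 5, 14, 4, 9, 0, 11, 2, 12, 6, 1] = (0 13 6 14 1 10 11 2 7 4 3 8 9)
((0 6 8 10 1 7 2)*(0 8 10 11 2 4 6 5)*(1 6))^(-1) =(0 5)(1 4 7)(2 11 8)(6 10) =[5, 4, 11, 3, 7, 0, 10, 1, 2, 9, 6, 8]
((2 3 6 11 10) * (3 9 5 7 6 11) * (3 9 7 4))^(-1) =(2 10 11 3 4 5 9 6 7) =[0, 1, 10, 4, 5, 9, 7, 2, 8, 6, 11, 3]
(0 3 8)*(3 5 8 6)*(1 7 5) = (0 1 7 5 8)(3 6) = [1, 7, 2, 6, 4, 8, 3, 5, 0]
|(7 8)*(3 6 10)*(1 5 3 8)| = |(1 5 3 6 10 8 7)| = 7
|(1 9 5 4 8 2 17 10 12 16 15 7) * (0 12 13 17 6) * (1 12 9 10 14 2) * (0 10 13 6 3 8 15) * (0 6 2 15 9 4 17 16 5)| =|(0 4 9)(1 13 16 6 10 2 3 8)(5 17 14 15 7 12)| =24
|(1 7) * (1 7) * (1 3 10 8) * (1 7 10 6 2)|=12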